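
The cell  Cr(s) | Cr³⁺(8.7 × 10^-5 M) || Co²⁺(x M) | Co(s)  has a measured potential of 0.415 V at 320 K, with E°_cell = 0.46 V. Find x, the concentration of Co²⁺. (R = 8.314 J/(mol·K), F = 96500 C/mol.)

7.5 × 10^-5 M

From the Nernst equation, ln Q = nF(E° − E)/RT = 6×96500×(0.46 − 0.415)/(8.314×320) = 9.793, so Q = 1.79 × 10^4.
With Q = [Cr³⁺]^2/[Co²⁺]^3 and the known concentrations, [Co²⁺]^3 in the denominator gives [Co²⁺] = 7.5 × 10^-5 M.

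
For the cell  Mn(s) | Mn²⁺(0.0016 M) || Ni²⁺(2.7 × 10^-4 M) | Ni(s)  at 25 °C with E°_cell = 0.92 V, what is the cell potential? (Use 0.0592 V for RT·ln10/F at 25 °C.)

Balancing electrons gives n = 2; the reaction quotient is Q = [Mn²⁺]/[Ni²⁺] = 5.93.
At 25 °C, E = E° − (0.0592/n) log Q = 0.92 − (0.0592/2)(0.773) = 0.920 − 0.023 = 0.897 V.

0.897 V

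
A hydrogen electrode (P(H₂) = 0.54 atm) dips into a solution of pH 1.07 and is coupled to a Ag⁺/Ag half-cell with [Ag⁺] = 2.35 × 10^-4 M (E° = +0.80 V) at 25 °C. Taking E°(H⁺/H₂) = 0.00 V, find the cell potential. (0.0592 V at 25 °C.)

0.64 V

The Ag⁺/Ag couple is the cathode, so E°_cell = 0.80 V; n = 2.
[H⁺] = 10^(−1.07) = 0.085 M, and Q = [H⁺]^2 / ([Ag⁺]^2·P(H₂)) = 2.43 × 10^5.
E = E° − (0.0592/2) log Q = 0.80 − (0.0592/2)(5.385) = 0.641 V.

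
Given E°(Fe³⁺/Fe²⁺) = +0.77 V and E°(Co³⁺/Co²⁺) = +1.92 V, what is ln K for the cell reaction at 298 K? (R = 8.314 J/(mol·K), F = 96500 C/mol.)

ln K = 44.8

E°_cell = +1.92 − (+0.77) = 1.15 V, with n = 1 electron transferred.
At equilibrium E = 0, so the Nernst equation gives ln K = nFE°/RT = (1)(96500)(1.15)/((8.314)(298)) = 44.79.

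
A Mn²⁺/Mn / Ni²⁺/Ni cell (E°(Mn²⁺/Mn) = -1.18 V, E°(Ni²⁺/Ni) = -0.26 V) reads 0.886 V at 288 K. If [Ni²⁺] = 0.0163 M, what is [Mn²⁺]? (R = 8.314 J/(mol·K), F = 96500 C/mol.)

0.25 M

From the Nernst equation, ln Q = nF(E° − E)/RT = 2×96500×(0.92 − 0.886)/(8.314×288) = 2.741, so Q = 15.5.
With Q = [Mn²⁺]/[Ni²⁺] and the known concentrations, [Mn²⁺] in the numerator gives [Mn²⁺] = 0.25 M.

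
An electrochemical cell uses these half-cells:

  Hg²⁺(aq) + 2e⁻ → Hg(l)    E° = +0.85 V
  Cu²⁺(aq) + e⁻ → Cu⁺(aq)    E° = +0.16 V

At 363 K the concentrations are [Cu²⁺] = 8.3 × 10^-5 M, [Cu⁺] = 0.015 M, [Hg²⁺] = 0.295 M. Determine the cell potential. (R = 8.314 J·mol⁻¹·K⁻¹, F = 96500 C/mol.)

0.833 V

The Hg²⁺/Hg couple has the higher reduction potential and acts as the cathode, so E°_cell = +0.85 − (+0.16) = 0.69 V.
Balancing electrons gives n = 2; the reaction quotient is Q = [Cu²⁺]^2/([Cu⁺]^2·[Hg²⁺]) = 1.04 × 10^-4.
E = E° − (RT/nF) ln Q = 0.69 − (8.314×363)/(2×96500) × (-9.173) = 0.690 + 0.143 = 0.833 V.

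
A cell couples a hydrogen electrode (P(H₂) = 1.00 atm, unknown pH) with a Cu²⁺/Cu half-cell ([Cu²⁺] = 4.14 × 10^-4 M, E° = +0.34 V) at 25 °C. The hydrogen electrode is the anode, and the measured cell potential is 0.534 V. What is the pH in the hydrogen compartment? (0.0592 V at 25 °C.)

pH = 4.97

E°_cell = 0.34 V and n = 2.
log Q = n(E° − E)/0.0592 = 2×(0.34 − 0.534)/0.0592 = -6.554.
With Q = [H⁺]^2 / ([Cu²⁺]·P(H₂)), solving for [H⁺] gives log[H⁺] = -4.969, so pH = 4.97.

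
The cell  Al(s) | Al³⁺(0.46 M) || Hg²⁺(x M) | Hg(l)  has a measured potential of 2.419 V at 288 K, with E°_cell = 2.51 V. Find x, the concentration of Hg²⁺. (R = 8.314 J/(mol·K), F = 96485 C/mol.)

3.9 × 10^-4 M

From the Nernst equation, ln Q = nF(E° − E)/RT = 6×96485×(2.51 − 2.419)/(8.314×288) = 22.001, so Q = 3.59 × 10^9.
With Q = [Al³⁺]^2/[Hg²⁺]^3 and the known concentrations, [Hg²⁺]^3 in the denominator gives [Hg²⁺] = 3.9 × 10^-4 M.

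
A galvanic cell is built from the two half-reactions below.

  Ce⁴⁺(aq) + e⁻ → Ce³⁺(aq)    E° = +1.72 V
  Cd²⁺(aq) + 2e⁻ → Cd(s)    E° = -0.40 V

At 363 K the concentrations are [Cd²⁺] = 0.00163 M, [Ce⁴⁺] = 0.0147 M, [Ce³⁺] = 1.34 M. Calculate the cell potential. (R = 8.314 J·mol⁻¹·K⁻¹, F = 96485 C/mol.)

2.08 V

The Ce⁴⁺/Ce³⁺ couple has the higher reduction potential and acts as the cathode, so E°_cell = +1.72 − (-0.40) = 2.12 V.
Balancing electrons gives n = 2; the reaction quotient is Q = [Cd²⁺]·[Ce³⁺]^2/[Ce⁴⁺]^2 = 13.5.
E = E° − (RT/nF) ln Q = 2.12 − (8.314×363)/(2×96485) × (2.606) = 2.120 − 0.041 = 2.079 V.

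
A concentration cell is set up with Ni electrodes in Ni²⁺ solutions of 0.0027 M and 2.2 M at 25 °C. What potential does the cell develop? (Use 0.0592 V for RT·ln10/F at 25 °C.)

Both half-cells are Ni²⁺/Ni, so E°_cell = 0. The concentrated side is the cathode; the cell reaction moves Ni²⁺ from high to low concentration with n = 2.
Q = [Ni²⁺]_dilute/[Ni²⁺]_conc = 0.0027/2.2 = 0.00123.
E = 0 − (0.0592/2) log Q = −(0.0592/2)(-2.911) = 0.0862 V.

0.086 V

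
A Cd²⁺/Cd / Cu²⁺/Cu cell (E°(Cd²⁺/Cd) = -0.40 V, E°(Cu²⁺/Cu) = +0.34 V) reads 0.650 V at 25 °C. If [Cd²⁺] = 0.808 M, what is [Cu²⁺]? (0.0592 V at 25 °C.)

From the Nernst equation, log Q = n(E° − E)/0.0592 = 2(0.74 − 0.650)/0.0592 = 3.041, so Q = 1100.
With Q = [Cd²⁺]/[Cu²⁺] and the known concentrations, [Cu²⁺] in the denominator gives [Cu²⁺] = 7.4 × 10^-4 M.

7.4 × 10^-4 M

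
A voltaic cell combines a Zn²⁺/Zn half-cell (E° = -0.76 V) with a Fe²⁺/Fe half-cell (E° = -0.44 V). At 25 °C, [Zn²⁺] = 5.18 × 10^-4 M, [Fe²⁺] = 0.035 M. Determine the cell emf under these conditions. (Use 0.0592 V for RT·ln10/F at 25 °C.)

The Fe²⁺/Fe couple has the higher reduction potential and acts as the cathode, so E°_cell = -0.44 − (-0.76) = 0.32 V.
Balancing electrons gives n = 2; the reaction quotient is Q = [Zn²⁺]/[Fe²⁺] = 0.0148.
At 25 °C, E = E° − (0.0592/n) log Q = 0.32 − (0.0592/2)(-1.830) = 0.320 + 0.054 = 0.374 V.

0.374 V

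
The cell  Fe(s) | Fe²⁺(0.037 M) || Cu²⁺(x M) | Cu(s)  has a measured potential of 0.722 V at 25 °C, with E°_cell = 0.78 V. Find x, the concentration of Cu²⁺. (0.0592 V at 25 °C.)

4.1 × 10^-4 M

From the Nernst equation, log Q = n(E° − E)/0.0592 = 2(0.78 − 0.722)/0.0592 = 1.959, so Q = 91.1.
With Q = [Fe²⁺]/[Cu²⁺] and the known concentrations, [Cu²⁺] in the denominator gives [Cu²⁺] = 4.1 × 10^-4 M.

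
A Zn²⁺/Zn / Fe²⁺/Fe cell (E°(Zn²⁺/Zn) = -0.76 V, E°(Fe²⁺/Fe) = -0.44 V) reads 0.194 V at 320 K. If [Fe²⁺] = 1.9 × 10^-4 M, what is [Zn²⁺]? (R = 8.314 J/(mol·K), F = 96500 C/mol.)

1.8 M

From the Nernst equation, ln Q = nF(E° − E)/RT = 2×96500×(0.32 − 0.194)/(8.314×320) = 9.140, so Q = 9330.
With Q = [Zn²⁺]/[Fe²⁺] and the known concentrations, [Zn²⁺] in the numerator gives [Zn²⁺] = 1.8 M.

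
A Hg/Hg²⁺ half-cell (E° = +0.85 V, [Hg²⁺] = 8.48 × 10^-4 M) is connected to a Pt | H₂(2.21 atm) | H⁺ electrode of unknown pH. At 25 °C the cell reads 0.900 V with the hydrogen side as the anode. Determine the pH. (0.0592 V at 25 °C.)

E°_cell = 0.85 V and n = 2.
log Q = n(E° − E)/0.0592 = 2×(0.85 − 0.900)/0.0592 = -1.689.
With Q = [H⁺]^2 / ([Hg²⁺]·P(H₂)), solving for [H⁺] gives log[H⁺] = -2.208, so pH = 2.21.

pH = 2.21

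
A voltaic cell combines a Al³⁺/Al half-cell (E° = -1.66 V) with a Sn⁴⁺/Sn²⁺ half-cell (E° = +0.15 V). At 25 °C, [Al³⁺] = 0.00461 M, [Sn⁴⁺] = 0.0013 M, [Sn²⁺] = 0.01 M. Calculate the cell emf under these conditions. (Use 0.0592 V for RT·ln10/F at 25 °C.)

1.83 V

The Sn⁴⁺/Sn²⁺ couple has the higher reduction potential and acts as the cathode, so E°_cell = +0.15 − (-1.66) = 1.81 V.
Balancing electrons gives n = 6; the reaction quotient is Q = [Al³⁺]^2·[Sn²⁺]^3/[Sn⁴⁺]^3 = 0.00967.
At 25 °C, E = E° − (0.0592/n) log Q = 1.81 − (0.0592/6)(-2.014) = 1.810 + 0.020 = 1.830 V.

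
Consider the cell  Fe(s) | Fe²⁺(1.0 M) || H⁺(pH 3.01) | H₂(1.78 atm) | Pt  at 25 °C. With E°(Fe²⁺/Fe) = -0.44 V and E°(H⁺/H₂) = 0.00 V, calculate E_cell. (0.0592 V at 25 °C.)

The hydrogen couple is the cathode, so E°_cell = 0.44 V; n = 2.
[H⁺] = 10^(−3.01) = 9.8 × 10^-4 M, and Q = [Fe²⁺]·P(H₂) / [H⁺]^2 = 1.86 × 10^6.
E = E° − (0.0592/2) log Q = 0.44 − (0.0592/2)(6.270) = 0.254 V.

0.25 V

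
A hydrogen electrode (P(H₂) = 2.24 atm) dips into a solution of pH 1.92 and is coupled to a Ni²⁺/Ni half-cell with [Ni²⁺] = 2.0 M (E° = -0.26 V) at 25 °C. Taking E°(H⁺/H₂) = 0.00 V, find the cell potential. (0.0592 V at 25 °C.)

0.13 V

The hydrogen couple is the cathode, so E°_cell = 0.26 V; n = 2.
[H⁺] = 10^(−1.92) = 0.012 M, and Q = [Ni²⁺]·P(H₂) / [H⁺]^2 = 3.1 × 10^4.
E = E° − (0.0592/2) log Q = 0.26 − (0.0592/2)(4.491) = 0.127 V.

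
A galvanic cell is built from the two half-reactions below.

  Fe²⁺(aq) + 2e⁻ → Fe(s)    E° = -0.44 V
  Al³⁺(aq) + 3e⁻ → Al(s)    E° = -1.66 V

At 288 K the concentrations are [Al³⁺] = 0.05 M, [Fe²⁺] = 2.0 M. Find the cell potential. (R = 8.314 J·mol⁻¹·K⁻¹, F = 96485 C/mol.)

1.25 V

The Fe²⁺/Fe couple has the higher reduction potential and acts as the cathode, so E°_cell = -0.44 − (-1.66) = 1.22 V.
Balancing electrons gives n = 6; the reaction quotient is Q = [Al³⁺]^2/[Fe²⁺]^3 = 3.13 × 10^-4.
E = E° − (RT/nF) ln Q = 1.22 − (8.314×288)/(6×96485) × (-8.071) = 1.220 + 0.033 = 1.253 V.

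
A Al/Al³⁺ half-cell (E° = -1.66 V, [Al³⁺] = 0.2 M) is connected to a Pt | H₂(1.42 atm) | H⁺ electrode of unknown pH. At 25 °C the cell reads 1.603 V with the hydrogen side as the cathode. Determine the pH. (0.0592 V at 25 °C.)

E°_cell = 1.66 V and n = 6.
log Q = n(E° − E)/0.0592 = 6×(1.66 − 1.603)/0.0592 = 5.777.
With Q = [Al³⁺]^2·P(H₂)^3 / [H⁺]^6, solving for [H⁺] gives log[H⁺] = -1.120, so pH = 1.12.

pH = 1.12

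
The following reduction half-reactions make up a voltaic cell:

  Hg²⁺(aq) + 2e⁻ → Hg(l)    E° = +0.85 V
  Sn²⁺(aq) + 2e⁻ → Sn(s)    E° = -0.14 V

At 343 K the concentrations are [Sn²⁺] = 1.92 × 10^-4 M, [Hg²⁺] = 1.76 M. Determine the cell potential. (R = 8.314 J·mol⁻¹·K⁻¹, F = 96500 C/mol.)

1.12 V

The Hg²⁺/Hg couple has the higher reduction potential and acts as the cathode, so E°_cell = +0.85 − (-0.14) = 0.99 V.
Balancing electrons gives n = 2; the reaction quotient is Q = [Sn²⁺]/[Hg²⁺] = 1.09 × 10^-4.
E = E° − (RT/nF) ln Q = 0.99 − (8.314×343)/(2×96500) × (-9.123) = 0.990 + 0.135 = 1.125 V.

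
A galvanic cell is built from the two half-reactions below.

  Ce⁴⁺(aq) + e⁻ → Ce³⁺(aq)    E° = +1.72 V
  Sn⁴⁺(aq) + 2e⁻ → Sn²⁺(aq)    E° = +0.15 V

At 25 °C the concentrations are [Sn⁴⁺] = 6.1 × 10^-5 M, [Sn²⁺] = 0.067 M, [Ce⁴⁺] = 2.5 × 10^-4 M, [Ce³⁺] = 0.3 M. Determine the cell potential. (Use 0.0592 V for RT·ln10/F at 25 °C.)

The Ce⁴⁺/Ce³⁺ couple has the higher reduction potential and acts as the cathode, so E°_cell = +1.72 − (+0.15) = 1.57 V.
Balancing electrons gives n = 2; the reaction quotient is Q = [Sn⁴⁺]·[Ce³⁺]^2/([Sn²⁺]·[Ce⁴⁺]^2) = 1310.
At 25 °C, E = E° − (0.0592/n) log Q = 1.57 − (0.0592/2)(3.118) = 1.570 − 0.092 = 1.478 V.

1.48 V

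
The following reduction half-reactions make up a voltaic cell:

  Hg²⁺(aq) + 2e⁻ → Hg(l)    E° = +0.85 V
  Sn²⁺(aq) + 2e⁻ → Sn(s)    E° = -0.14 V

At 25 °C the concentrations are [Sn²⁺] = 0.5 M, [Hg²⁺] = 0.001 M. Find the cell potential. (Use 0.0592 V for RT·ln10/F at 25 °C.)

The Hg²⁺/Hg couple has the higher reduction potential and acts as the cathode, so E°_cell = +0.85 − (-0.14) = 0.99 V.
Balancing electrons gives n = 2; the reaction quotient is Q = [Sn²⁺]/[Hg²⁺] = 500.
At 25 °C, E = E° − (0.0592/n) log Q = 0.99 − (0.0592/2)(2.699) = 0.990 − 0.080 = 0.910 V.

0.910 V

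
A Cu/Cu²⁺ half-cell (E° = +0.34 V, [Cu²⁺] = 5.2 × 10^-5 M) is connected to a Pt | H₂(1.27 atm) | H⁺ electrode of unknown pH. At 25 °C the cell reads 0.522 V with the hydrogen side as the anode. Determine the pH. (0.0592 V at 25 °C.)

pH = 5.16

E°_cell = 0.34 V and n = 2.
log Q = n(E° − E)/0.0592 = 2×(0.34 − 0.522)/0.0592 = -6.149.
With Q = [H⁺]^2 / ([Cu²⁺]·P(H₂)), solving for [H⁺] gives log[H⁺] = -5.164, so pH = 5.16.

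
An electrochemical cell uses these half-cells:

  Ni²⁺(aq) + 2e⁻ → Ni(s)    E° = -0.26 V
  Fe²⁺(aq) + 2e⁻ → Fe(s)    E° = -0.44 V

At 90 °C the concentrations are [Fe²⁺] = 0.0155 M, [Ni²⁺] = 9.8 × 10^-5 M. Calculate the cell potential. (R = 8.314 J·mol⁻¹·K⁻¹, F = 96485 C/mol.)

0.101 V

The Ni²⁺/Ni couple has the higher reduction potential and acts as the cathode, so E°_cell = -0.26 − (-0.44) = 0.18 V.
Balancing electrons gives n = 2; the reaction quotient is Q = [Fe²⁺]/[Ni²⁺] = 158.
E = E° − (RT/nF) ln Q = 0.18 − (8.314×363)/(2×96485) × (5.064) = 0.180 − 0.079 = 0.101 V.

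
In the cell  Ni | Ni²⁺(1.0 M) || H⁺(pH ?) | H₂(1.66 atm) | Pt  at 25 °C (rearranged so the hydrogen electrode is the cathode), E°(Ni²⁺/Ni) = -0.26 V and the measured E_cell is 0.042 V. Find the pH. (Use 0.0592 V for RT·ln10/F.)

E°_cell = 0.26 V and n = 2.
log Q = n(E° − E)/0.0592 = 2×(0.26 − 0.042)/0.0592 = 7.365.
With Q = [Ni²⁺]·P(H₂) / [H⁺]^2, solving for [H⁺] gives log[H⁺] = -3.572, so pH = 3.57.

pH = 3.57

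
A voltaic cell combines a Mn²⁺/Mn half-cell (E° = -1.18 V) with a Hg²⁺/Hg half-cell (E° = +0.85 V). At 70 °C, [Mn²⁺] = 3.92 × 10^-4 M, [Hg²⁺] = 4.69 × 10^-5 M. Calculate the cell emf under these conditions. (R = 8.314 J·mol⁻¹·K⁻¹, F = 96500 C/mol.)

2.00 V

The Hg²⁺/Hg couple has the higher reduction potential and acts as the cathode, so E°_cell = +0.85 − (-1.18) = 2.03 V.
Balancing electrons gives n = 2; the reaction quotient is Q = [Mn²⁺]/[Hg²⁺] = 8.36.
E = E° − (RT/nF) ln Q = 2.03 − (8.314×343)/(2×96500) × (2.123) = 2.030 − 0.031 = 1.999 V.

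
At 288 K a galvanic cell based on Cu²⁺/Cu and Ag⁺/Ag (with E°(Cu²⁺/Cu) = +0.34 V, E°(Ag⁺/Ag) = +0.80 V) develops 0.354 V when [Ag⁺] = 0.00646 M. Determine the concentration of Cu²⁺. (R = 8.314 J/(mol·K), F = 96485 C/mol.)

From the Nernst equation, ln Q = nF(E° − E)/RT = 2×96485×(0.46 − 0.354)/(8.314×288) = 8.543, so Q = 5130.
With Q = [Cu²⁺]/[Ag⁺]^2 and the known concentrations, [Cu²⁺] in the numerator gives [Cu²⁺] = 0.21 M.

0.21 M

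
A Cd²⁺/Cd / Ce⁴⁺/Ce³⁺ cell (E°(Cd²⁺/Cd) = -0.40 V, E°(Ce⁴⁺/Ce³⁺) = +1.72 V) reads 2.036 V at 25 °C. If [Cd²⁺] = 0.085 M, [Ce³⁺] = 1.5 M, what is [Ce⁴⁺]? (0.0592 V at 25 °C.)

From the Nernst equation, log Q = n(E° − E)/0.0592 = 2(2.12 − 2.036)/0.0592 = 2.838, so Q = 688.
With Q = [Cd²⁺]·[Ce³⁺]^2/[Ce⁴⁺]^2 and the known concentrations, [Ce⁴⁺]^2 in the denominator gives [Ce⁴⁺] = 0.017 M.

0.017 M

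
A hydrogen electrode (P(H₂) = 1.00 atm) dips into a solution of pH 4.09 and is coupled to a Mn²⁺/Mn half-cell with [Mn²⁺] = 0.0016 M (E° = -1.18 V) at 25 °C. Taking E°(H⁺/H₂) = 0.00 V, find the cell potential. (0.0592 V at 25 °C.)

1.02 V

The hydrogen couple is the cathode, so E°_cell = 1.18 V; n = 2.
[H⁺] = 10^(−4.09) = 8.1 × 10^-5 M, and Q = [Mn²⁺]·P(H₂) / [H⁺]^2 = 2.42 × 10^5.
E = E° − (0.0592/2) log Q = 1.18 − (0.0592/2)(5.384) = 1.021 V.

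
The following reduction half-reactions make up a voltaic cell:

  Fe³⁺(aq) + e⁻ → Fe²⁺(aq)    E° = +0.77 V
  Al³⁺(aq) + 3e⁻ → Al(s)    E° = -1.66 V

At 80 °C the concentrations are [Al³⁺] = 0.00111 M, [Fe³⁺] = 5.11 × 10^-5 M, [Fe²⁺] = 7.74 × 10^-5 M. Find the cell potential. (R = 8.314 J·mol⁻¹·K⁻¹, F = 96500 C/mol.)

2.49 V

The Fe³⁺/Fe²⁺ couple has the higher reduction potential and acts as the cathode, so E°_cell = +0.77 − (-1.66) = 2.43 V.
Balancing electrons gives n = 3; the reaction quotient is Q = [Al³⁺]·[Fe²⁺]^3/[Fe³⁺]^3 = 0.00386.
E = E° − (RT/nF) ln Q = 2.43 − (8.314×353)/(3×96500) × (-5.558) = 2.430 + 0.056 = 2.486 V.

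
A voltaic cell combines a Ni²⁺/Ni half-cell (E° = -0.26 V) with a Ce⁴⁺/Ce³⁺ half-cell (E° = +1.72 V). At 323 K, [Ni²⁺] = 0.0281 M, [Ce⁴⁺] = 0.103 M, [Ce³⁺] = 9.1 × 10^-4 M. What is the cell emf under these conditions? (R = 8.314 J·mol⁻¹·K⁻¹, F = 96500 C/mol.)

The Ce⁴⁺/Ce³⁺ couple has the higher reduction potential and acts as the cathode, so E°_cell = +1.72 − (-0.26) = 1.98 V.
Balancing electrons gives n = 2; the reaction quotient is Q = [Ni²⁺]·[Ce³⁺]^2/[Ce⁴⁺]^2 = 2.19 × 10^-6.
E = E° − (RT/nF) ln Q = 1.98 − (8.314×323)/(2×96500) × (-13.030) = 1.980 + 0.181 = 2.161 V.

2.16 V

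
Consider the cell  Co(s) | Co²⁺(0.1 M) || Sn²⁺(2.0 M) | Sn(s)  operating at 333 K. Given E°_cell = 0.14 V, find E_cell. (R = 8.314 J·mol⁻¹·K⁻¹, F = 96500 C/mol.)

Balancing electrons gives n = 2; the reaction quotient is Q = [Co²⁺]/[Sn²⁺] = 0.0500.
E = E° − (RT/nF) ln Q = 0.14 − (8.314×333)/(2×96500) × (-2.996) = 0.140 + 0.043 = 0.183 V.

0.183 V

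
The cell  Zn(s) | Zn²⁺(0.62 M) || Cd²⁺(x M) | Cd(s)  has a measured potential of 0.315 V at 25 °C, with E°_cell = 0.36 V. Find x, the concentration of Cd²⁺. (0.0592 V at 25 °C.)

From the Nernst equation, log Q = n(E° − E)/0.0592 = 2(0.36 − 0.315)/0.0592 = 1.520, so Q = 33.1.
With Q = [Zn²⁺]/[Cd²⁺] and the known concentrations, [Cd²⁺] in the denominator gives [Cd²⁺] = 0.019 M.

0.019 M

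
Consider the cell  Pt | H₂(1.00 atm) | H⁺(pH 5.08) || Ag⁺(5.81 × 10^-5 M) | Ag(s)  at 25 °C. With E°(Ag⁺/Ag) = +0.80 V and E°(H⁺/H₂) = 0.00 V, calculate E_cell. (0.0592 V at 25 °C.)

The Ag⁺/Ag couple is the cathode, so E°_cell = 0.80 V; n = 2.
[H⁺] = 10^(−5.08) = 8.3 × 10^-6 M, and Q = [H⁺]^2 / ([Ag⁺]^2·P(H₂)) = 0.0205.
E = E° − (0.0592/2) log Q = 0.80 − (0.0592/2)(-1.688) = 0.850 V.

0.85 V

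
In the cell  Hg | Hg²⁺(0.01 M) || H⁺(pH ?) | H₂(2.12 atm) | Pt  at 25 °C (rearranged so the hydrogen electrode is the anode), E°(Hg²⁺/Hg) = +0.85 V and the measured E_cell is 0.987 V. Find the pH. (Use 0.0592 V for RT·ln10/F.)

E°_cell = 0.85 V and n = 2.
log Q = n(E° − E)/0.0592 = 2×(0.85 − 0.987)/0.0592 = -4.628.
With Q = [H⁺]^2 / ([Hg²⁺]·P(H₂)), solving for [H⁺] gives log[H⁺] = -3.151, so pH = 3.15.

pH = 3.15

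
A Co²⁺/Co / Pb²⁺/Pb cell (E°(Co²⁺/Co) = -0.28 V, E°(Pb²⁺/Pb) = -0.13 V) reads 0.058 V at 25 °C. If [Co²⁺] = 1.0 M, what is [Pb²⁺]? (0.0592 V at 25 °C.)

7.8 × 10^-4 M

From the Nernst equation, log Q = n(E° − E)/0.0592 = 2(0.15 − 0.058)/0.0592 = 3.108, so Q = 1280.
With Q = [Co²⁺]/[Pb²⁺] and the known concentrations, [Pb²⁺] in the denominator gives [Pb²⁺] = 7.8 × 10^-4 M.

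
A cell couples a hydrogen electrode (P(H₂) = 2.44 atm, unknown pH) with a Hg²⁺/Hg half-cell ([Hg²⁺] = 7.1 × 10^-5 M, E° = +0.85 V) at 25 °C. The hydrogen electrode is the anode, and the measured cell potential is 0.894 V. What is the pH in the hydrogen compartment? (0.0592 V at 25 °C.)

pH = 2.62

E°_cell = 0.85 V and n = 2.
log Q = n(E° − E)/0.0592 = 2×(0.85 − 0.894)/0.0592 = -1.486.
With Q = [H⁺]^2 / ([Hg²⁺]·P(H₂)), solving for [H⁺] gives log[H⁺] = -2.624, so pH = 2.62.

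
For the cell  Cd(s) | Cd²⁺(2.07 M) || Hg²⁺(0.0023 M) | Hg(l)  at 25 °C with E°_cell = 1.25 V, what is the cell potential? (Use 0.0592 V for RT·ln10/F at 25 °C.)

1.16 V

Balancing electrons gives n = 2; the reaction quotient is Q = [Cd²⁺]/[Hg²⁺] = 900.
At 25 °C, E = E° − (0.0592/n) log Q = 1.25 − (0.0592/2)(2.954) = 1.250 − 0.087 = 1.163 V.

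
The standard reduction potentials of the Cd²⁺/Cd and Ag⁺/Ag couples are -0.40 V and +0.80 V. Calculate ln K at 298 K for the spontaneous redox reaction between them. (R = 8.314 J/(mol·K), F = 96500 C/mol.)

E°_cell = +0.80 − (-0.40) = 1.20 V, with n = 2 electrons transferred.
At equilibrium E = 0, so the Nernst equation gives ln K = nFE°/RT = (2)(96500)(1.20)/((8.314)(298)) = 93.48.

ln K = 93.5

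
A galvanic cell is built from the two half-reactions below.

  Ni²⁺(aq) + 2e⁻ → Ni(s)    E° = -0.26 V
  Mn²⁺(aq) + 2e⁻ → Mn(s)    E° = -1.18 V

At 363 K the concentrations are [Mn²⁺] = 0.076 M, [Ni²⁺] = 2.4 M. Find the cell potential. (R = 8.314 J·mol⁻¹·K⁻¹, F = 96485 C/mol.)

The Ni²⁺/Ni couple has the higher reduction potential and acts as the cathode, so E°_cell = -0.26 − (-1.18) = 0.92 V.
Balancing electrons gives n = 2; the reaction quotient is Q = [Mn²⁺]/[Ni²⁺] = 0.0317.
E = E° − (RT/nF) ln Q = 0.92 − (8.314×363)/(2×96485) × (-3.452) = 0.920 + 0.054 = 0.974 V.

0.974 V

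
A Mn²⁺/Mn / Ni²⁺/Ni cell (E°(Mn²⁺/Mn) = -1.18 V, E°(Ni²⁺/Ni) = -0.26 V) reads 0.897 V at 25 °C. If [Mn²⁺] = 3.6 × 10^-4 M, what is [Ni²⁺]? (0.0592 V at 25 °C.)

From the Nernst equation, log Q = n(E° − E)/0.0592 = 2(0.92 − 0.897)/0.0592 = 0.777, so Q = 5.98.
With Q = [Mn²⁺]/[Ni²⁺] and the known concentrations, [Ni²⁺] in the denominator gives [Ni²⁺] = 6 × 10^-5 M.

6 × 10^-5 M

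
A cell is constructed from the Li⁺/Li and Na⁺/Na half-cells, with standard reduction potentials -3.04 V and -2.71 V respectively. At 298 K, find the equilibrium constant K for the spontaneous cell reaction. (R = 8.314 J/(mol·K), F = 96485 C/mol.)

E°_cell = -2.71 − (-3.04) = 0.33 V, with n = 1 electron transferred.
At equilibrium E = 0, so the Nernst equation gives ln K = nFE°/RT = (1)(96485)(0.33)/((8.314)(298)) = 12.85.
K = e^12.85 = 3.8 × 10^5.

3.8 × 10^5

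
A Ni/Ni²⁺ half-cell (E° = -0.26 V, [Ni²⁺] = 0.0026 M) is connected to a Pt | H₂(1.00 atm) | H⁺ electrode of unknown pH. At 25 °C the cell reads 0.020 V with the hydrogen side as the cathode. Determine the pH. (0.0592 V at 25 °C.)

E°_cell = 0.26 V and n = 2.
log Q = n(E° − E)/0.0592 = 2×(0.26 − 0.020)/0.0592 = 8.108.
With Q = [Ni²⁺]·P(H₂) / [H⁺]^2, solving for [H⁺] gives log[H⁺] = -5.347, so pH = 5.35.

pH = 5.35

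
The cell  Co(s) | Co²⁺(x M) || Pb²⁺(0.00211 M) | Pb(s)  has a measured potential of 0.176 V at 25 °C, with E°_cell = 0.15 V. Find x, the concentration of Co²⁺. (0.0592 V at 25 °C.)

2.8 × 10^-4 M

From the Nernst equation, log Q = n(E° − E)/0.0592 = 2(0.15 − 0.176)/0.0592 = -0.878, so Q = 0.132.
With Q = [Co²⁺]/[Pb²⁺] and the known concentrations, [Co²⁺] in the numerator gives [Co²⁺] = 2.8 × 10^-4 M.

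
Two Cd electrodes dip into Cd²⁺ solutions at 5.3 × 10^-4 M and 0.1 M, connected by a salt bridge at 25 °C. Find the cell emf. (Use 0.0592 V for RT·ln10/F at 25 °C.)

Both half-cells are Cd²⁺/Cd, so E°_cell = 0. The concentrated side is the cathode; the cell reaction moves Cd²⁺ from high to low concentration with n = 2.
Q = [Cd²⁺]_dilute/[Cd²⁺]_conc = 5.3 × 10^-4/0.1 = 0.00530.
E = 0 − (0.0592/2) log Q = −(0.0592/2)(-2.276) = 0.0674 V.

0.067 V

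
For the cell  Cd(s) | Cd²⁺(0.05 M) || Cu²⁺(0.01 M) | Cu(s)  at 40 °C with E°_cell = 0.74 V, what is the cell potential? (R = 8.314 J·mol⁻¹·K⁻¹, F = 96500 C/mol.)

Balancing electrons gives n = 2; the reaction quotient is Q = [Cd²⁺]/[Cu²⁺] = 5.00.
E = E° − (RT/nF) ln Q = 0.74 − (8.314×313)/(2×96500) × (1.609) = 0.740 − 0.022 = 0.718 V.

0.718 V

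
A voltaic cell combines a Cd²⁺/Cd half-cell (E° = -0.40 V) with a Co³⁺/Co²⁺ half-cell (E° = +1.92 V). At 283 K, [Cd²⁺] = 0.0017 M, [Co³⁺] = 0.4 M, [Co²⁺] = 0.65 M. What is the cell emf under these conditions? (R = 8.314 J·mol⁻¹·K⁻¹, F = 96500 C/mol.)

2.39 V

The Co³⁺/Co²⁺ couple has the higher reduction potential and acts as the cathode, so E°_cell = +1.92 − (-0.40) = 2.32 V.
Balancing electrons gives n = 2; the reaction quotient is Q = [Cd²⁺]·[Co²⁺]^2/[Co³⁺]^2 = 0.00449.
E = E° − (RT/nF) ln Q = 2.32 − (8.314×283)/(2×96500) × (-5.406) = 2.320 + 0.066 = 2.386 V.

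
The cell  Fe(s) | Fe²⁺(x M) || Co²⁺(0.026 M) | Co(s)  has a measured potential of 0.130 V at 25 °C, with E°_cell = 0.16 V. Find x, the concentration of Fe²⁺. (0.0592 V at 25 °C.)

0.27 M

From the Nernst equation, log Q = n(E° − E)/0.0592 = 2(0.16 − 0.130)/0.0592 = 1.014, so Q = 10.3.
With Q = [Fe²⁺]/[Co²⁺] and the known concentrations, [Fe²⁺] in the numerator gives [Fe²⁺] = 0.27 M.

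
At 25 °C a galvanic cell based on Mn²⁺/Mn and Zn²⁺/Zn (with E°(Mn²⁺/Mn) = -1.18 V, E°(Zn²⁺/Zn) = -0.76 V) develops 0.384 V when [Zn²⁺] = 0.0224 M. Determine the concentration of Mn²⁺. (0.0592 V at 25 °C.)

0.37 M

From the Nernst equation, log Q = n(E° − E)/0.0592 = 2(0.42 − 0.384)/0.0592 = 1.216, so Q = 16.5.
With Q = [Mn²⁺]/[Zn²⁺] and the known concentrations, [Mn²⁺] in the numerator gives [Mn²⁺] = 0.37 M.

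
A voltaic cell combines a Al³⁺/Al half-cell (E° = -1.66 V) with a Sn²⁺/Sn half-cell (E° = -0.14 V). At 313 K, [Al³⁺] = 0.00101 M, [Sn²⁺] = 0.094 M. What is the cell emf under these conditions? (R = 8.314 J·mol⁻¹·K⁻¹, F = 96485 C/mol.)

The Sn²⁺/Sn couple has the higher reduction potential and acts as the cathode, so E°_cell = -0.14 − (-1.66) = 1.52 V.
Balancing electrons gives n = 6; the reaction quotient is Q = [Al³⁺]^2/[Sn²⁺]^3 = 0.00123.
E = E° − (RT/nF) ln Q = 1.52 − (8.314×313)/(6×96485) × (-6.702) = 1.520 + 0.030 = 1.550 V.

1.55 V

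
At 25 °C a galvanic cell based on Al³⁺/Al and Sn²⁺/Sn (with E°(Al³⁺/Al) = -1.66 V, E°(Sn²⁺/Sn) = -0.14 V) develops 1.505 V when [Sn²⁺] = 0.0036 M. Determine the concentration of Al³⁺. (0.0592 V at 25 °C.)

0.0012 M

From the Nernst equation, log Q = n(E° − E)/0.0592 = 6(1.52 − 1.505)/0.0592 = 1.520, so Q = 33.1.
With Q = [Al³⁺]^2/[Sn²⁺]^3 and the known concentrations, [Al³⁺]^2 in the numerator gives [Al³⁺] = 0.0012 M.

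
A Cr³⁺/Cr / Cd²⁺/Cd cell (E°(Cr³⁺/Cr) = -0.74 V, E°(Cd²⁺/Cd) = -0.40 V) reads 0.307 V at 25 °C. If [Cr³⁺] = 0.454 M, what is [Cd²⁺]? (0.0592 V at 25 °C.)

From the Nernst equation, log Q = n(E° − E)/0.0592 = 6(0.34 − 0.307)/0.0592 = 3.345, so Q = 2210.
With Q = [Cr³⁺]^2/[Cd²⁺]^3 and the known concentrations, [Cd²⁺]^3 in the denominator gives [Cd²⁺] = 0.045 M.

0.045 M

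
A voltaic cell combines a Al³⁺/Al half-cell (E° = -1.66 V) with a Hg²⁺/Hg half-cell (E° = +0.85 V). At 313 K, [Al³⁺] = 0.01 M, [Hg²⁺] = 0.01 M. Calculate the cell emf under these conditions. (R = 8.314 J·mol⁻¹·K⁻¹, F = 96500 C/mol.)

The Hg²⁺/Hg couple has the higher reduction potential and acts as the cathode, so E°_cell = +0.85 − (-1.66) = 2.51 V.
Balancing electrons gives n = 6; the reaction quotient is Q = [Al³⁺]^2/[Hg²⁺]^3 = 100.
E = E° − (RT/nF) ln Q = 2.51 − (8.314×313)/(6×96500) × (4.605) = 2.510 − 0.021 = 2.489 V.

2.49 V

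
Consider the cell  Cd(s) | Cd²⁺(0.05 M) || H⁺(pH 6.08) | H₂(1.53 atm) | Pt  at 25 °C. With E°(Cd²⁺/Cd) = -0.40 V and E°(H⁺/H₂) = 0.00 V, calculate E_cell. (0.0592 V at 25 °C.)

0.073 V

The hydrogen couple is the cathode, so E°_cell = 0.40 V; n = 2.
[H⁺] = 10^(−6.08) = 8.3 × 10^-7 M, and Q = [Cd²⁺]·P(H₂) / [H⁺]^2 = 1.11 × 10^11.
E = E° − (0.0592/2) log Q = 0.40 − (0.0592/2)(11.044) = 0.073 V.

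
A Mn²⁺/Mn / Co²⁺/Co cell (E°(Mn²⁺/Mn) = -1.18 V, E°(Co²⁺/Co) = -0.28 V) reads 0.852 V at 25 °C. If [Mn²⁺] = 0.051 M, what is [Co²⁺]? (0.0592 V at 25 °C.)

From the Nernst equation, log Q = n(E° − E)/0.0592 = 2(0.90 − 0.852)/0.0592 = 1.622, so Q = 41.8.
With Q = [Mn²⁺]/[Co²⁺] and the known concentrations, [Co²⁺] in the denominator gives [Co²⁺] = 0.0012 M.

0.0012 M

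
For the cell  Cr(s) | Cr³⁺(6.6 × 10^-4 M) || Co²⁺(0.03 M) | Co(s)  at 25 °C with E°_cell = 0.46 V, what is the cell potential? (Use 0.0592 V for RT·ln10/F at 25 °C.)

Balancing electrons gives n = 6; the reaction quotient is Q = [Cr³⁺]^2/[Co²⁺]^3 = 0.0161.
At 25 °C, E = E° − (0.0592/n) log Q = 0.46 − (0.0592/6)(-1.792) = 0.460 + 0.018 = 0.478 V.

0.478 V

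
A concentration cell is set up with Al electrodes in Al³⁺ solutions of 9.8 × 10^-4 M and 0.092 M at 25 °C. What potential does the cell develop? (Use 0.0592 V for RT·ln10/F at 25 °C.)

Both half-cells are Al³⁺/Al, so E°_cell = 0. The concentrated side is the cathode; the cell reaction moves Al³⁺ from high to low concentration with n = 3.
Q = [Al³⁺]_dilute/[Al³⁺]_conc = 9.8 × 10^-4/0.092 = 0.0107.
E = 0 − (0.0592/3) log Q = −(0.0592/3)(-1.973) = 0.0389 V.

0.039 V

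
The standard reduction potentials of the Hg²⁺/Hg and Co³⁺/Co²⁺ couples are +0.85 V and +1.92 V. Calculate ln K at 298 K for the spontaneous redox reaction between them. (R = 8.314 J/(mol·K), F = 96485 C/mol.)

E°_cell = +1.92 − (+0.85) = 1.07 V, with n = 2 electrons transferred.
At equilibrium E = 0, so the Nernst equation gives ln K = nFE°/RT = (2)(96485)(1.07)/((8.314)(298)) = 83.34.

ln K = 83.3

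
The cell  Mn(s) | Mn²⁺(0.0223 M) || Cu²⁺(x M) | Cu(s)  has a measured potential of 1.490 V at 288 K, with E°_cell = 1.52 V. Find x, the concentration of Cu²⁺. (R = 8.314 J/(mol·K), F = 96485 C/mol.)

0.002 M

From the Nernst equation, ln Q = nF(E° − E)/RT = 2×96485×(1.52 − 1.490)/(8.314×288) = 2.418, so Q = 11.2.
With Q = [Mn²⁺]/[Cu²⁺] and the known concentrations, [Cu²⁺] in the denominator gives [Cu²⁺] = 0.002 M.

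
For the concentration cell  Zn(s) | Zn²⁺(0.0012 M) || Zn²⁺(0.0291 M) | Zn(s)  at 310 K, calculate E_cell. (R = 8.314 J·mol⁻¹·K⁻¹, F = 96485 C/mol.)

Both half-cells are Zn²⁺/Zn, so E°_cell = 0. The concentrated side is the cathode; the cell reaction moves Zn²⁺ from high to low concentration with n = 2.
Q = [Zn²⁺]_dilute/[Zn²⁺]_conc = 0.0012/0.0291 = 0.0412.
E = 0 − (RT/nF) ln Q = −((8.314×310)/(2×96485))(-3.188) = 0.0426 V.

0.043 V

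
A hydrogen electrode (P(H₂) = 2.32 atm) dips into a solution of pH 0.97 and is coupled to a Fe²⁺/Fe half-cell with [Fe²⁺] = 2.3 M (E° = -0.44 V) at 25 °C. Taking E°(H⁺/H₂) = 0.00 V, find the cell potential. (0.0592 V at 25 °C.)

0.36 V

The hydrogen couple is the cathode, so E°_cell = 0.44 V; n = 2.
[H⁺] = 10^(−0.97) = 0.11 M, and Q = [Fe²⁺]·P(H₂) / [H⁺]^2 = 465.
E = E° − (0.0592/2) log Q = 0.44 − (0.0592/2)(2.667) = 0.361 V.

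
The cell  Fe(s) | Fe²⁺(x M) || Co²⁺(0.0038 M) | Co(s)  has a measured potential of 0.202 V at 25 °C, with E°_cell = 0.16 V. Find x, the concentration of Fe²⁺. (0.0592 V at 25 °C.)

From the Nernst equation, log Q = n(E° − E)/0.0592 = 2(0.16 − 0.202)/0.0592 = -1.419, so Q = 0.0381.
With Q = [Fe²⁺]/[Co²⁺] and the known concentrations, [Fe²⁺] in the numerator gives [Fe²⁺] = 1.4 × 10^-4 M.

1.4 × 10^-4 M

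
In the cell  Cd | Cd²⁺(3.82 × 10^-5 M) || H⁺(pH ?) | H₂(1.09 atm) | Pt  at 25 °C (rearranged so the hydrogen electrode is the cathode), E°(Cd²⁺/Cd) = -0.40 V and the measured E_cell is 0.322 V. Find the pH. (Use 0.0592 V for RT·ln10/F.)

pH = 3.51

E°_cell = 0.40 V and n = 2.
log Q = n(E° − E)/0.0592 = 2×(0.40 − 0.322)/0.0592 = 2.635.
With Q = [Cd²⁺]·P(H₂) / [H⁺]^2, solving for [H⁺] gives log[H⁺] = -3.508, so pH = 3.51.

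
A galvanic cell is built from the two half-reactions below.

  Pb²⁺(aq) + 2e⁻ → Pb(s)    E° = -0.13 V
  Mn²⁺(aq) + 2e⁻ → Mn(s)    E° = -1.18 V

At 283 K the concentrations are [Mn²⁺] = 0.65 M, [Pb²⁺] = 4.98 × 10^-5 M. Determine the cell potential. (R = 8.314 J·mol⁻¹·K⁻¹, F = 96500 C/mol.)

The Pb²⁺/Pb couple has the higher reduction potential and acts as the cathode, so E°_cell = -0.13 − (-1.18) = 1.05 V.
Balancing electrons gives n = 2; the reaction quotient is Q = [Mn²⁺]/[Pb²⁺] = 1.31 × 10^4.
E = E° − (RT/nF) ln Q = 1.05 − (8.314×283)/(2×96500) × (9.477) = 1.050 − 0.116 = 0.934 V.

0.934 V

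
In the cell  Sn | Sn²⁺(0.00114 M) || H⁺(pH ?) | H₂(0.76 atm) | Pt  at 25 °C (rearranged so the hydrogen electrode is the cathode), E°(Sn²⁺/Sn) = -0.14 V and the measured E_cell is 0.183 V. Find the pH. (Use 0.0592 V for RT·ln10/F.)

E°_cell = 0.14 V and n = 2.
log Q = n(E° − E)/0.0592 = 2×(0.14 − 0.183)/0.0592 = -1.453.
With Q = [Sn²⁺]·P(H₂) / [H⁺]^2, solving for [H⁺] gives log[H⁺] = -0.805, so pH = 0.80.

pH = 0.80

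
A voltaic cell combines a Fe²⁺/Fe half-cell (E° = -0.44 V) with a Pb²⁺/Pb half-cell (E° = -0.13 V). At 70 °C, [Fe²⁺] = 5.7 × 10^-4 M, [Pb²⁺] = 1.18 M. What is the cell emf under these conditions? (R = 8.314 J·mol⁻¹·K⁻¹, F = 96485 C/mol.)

0.423 V

The Pb²⁺/Pb couple has the higher reduction potential and acts as the cathode, so E°_cell = -0.13 − (-0.44) = 0.31 V.
Balancing electrons gives n = 2; the reaction quotient is Q = [Fe²⁺]/[Pb²⁺] = 4.83 × 10^-4.
E = E° − (RT/nF) ln Q = 0.31 − (8.314×343)/(2×96485) × (-7.635) = 0.310 + 0.113 = 0.423 V.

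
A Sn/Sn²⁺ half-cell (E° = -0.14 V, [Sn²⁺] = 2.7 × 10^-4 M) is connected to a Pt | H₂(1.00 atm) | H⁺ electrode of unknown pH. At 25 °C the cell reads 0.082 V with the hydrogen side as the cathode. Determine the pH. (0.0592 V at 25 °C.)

pH = 2.76

E°_cell = 0.14 V and n = 2.
log Q = n(E° − E)/0.0592 = 2×(0.14 − 0.082)/0.0592 = 1.959.
With Q = [Sn²⁺]·P(H₂) / [H⁺]^2, solving for [H⁺] gives log[H⁺] = -2.764, so pH = 2.76.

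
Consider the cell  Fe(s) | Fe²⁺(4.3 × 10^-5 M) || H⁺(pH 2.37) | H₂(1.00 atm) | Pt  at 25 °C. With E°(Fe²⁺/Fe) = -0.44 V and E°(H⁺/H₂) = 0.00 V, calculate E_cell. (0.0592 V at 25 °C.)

0.43 V

The hydrogen couple is the cathode, so E°_cell = 0.44 V; n = 2.
[H⁺] = 10^(−2.37) = 0.0043 M, and Q = [Fe²⁺]·P(H₂) / [H⁺]^2 = 2.36.
E = E° − (0.0592/2) log Q = 0.44 − (0.0592/2)(0.373) = 0.429 V.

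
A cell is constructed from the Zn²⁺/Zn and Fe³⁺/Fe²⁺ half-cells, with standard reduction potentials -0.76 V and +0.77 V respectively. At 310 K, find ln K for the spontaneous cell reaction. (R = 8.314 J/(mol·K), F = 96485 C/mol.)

E°_cell = +0.77 − (-0.76) = 1.53 V, with n = 2 electrons transferred.
At equilibrium E = 0, so the Nernst equation gives ln K = nFE°/RT = (2)(96485)(1.53)/((8.314)(310)) = 114.55.

ln K = 114.6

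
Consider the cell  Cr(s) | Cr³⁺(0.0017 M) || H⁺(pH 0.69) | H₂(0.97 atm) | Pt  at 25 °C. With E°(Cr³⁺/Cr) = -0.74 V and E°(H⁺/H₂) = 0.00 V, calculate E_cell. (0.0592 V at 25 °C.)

The hydrogen couple is the cathode, so E°_cell = 0.74 V; n = 6.
[H⁺] = 10^(−0.69) = 0.20 M, and Q = [Cr³⁺]^2·P(H₂)^3 / [H⁺]^6 = 0.0364.
E = E° − (0.0592/6) log Q = 0.74 − (0.0592/6)(-1.439) = 0.754 V.

0.75 V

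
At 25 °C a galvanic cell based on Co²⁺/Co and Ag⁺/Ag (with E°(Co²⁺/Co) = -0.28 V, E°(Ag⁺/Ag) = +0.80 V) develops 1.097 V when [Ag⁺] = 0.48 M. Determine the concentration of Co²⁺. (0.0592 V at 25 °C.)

0.061 M

From the Nernst equation, log Q = n(E° − E)/0.0592 = 2(1.08 − 1.097)/0.0592 = -0.574, so Q = 0.266.
With Q = [Co²⁺]/[Ag⁺]^2 and the known concentrations, [Co²⁺] in the numerator gives [Co²⁺] = 0.061 M.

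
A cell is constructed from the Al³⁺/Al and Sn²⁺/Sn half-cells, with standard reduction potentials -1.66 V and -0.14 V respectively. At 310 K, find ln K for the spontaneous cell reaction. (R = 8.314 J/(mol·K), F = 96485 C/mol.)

E°_cell = -0.14 − (-1.66) = 1.52 V, with n = 6 electrons transferred.
At equilibrium E = 0, so the Nernst equation gives ln K = nFE°/RT = (6)(96485)(1.52)/((8.314)(310)) = 341.42.

ln K = 341.4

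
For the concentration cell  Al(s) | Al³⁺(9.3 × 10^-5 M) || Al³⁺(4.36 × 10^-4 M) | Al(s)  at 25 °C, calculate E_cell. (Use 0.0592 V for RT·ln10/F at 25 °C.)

0.013 V

Both half-cells are Al³⁺/Al, so E°_cell = 0. The concentrated side is the cathode; the cell reaction moves Al³⁺ from high to low concentration with n = 3.
Q = [Al³⁺]_dilute/[Al³⁺]_conc = 9.3 × 10^-5/4.36 × 10^-4 = 0.213.
E = 0 − (0.0592/3) log Q = −(0.0592/3)(-0.671) = 0.0132 V.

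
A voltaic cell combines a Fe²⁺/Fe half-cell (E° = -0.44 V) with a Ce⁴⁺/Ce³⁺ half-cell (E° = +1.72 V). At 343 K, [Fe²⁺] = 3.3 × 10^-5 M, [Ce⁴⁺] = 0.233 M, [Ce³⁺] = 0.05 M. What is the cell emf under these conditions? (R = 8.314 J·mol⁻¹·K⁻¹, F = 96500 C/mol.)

2.36 V

The Ce⁴⁺/Ce³⁺ couple has the higher reduction potential and acts as the cathode, so E°_cell = +1.72 − (-0.44) = 2.16 V.
Balancing electrons gives n = 2; the reaction quotient is Q = [Fe²⁺]·[Ce³⁺]^2/[Ce⁴⁺]^2 = 1.52 × 10^-6.
E = E° − (RT/nF) ln Q = 2.16 − (8.314×343)/(2×96500) × (-13.397) = 2.160 + 0.198 = 2.358 V.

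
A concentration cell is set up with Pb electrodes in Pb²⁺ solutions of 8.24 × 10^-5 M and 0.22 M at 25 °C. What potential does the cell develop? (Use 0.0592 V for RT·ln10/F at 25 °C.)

Both half-cells are Pb²⁺/Pb, so E°_cell = 0. The concentrated side is the cathode; the cell reaction moves Pb²⁺ from high to low concentration with n = 2.
Q = [Pb²⁺]_dilute/[Pb²⁺]_conc = 8.24 × 10^-5/0.22 = 3.75 × 10^-4.
E = 0 − (0.0592/2) log Q = −(0.0592/2)(-3.426) = 0.1014 V.

0.10 V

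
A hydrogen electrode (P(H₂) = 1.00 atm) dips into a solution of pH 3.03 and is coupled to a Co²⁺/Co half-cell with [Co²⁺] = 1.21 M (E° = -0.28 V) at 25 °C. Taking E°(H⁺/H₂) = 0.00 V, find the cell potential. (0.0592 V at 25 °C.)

The hydrogen couple is the cathode, so E°_cell = 0.28 V; n = 2.
[H⁺] = 10^(−3.03) = 9.3 × 10^-4 M, and Q = [Co²⁺]·P(H₂) / [H⁺]^2 = 1.39 × 10^6.
E = E° − (0.0592/2) log Q = 0.28 − (0.0592/2)(6.143) = 0.098 V.

0.098 V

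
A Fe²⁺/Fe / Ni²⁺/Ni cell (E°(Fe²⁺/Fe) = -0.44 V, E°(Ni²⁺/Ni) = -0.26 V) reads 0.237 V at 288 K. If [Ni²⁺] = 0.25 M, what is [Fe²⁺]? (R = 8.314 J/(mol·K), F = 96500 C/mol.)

From the Nernst equation, ln Q = nF(E° − E)/RT = 2×96500×(0.18 − 0.237)/(8.314×288) = -4.594, so Q = 0.0101.
With Q = [Fe²⁺]/[Ni²⁺] and the known concentrations, [Fe²⁺] in the numerator gives [Fe²⁺] = 0.0025 M.

0.0025 M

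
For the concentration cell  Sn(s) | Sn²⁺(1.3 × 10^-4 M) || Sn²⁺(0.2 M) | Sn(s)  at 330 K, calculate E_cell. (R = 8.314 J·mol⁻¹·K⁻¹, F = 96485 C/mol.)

0.10 V

Both half-cells are Sn²⁺/Sn, so E°_cell = 0. The concentrated side is the cathode; the cell reaction moves Sn²⁺ from high to low concentration with n = 2.
Q = [Sn²⁺]_dilute/[Sn²⁺]_conc = 1.3 × 10^-4/0.2 = 6.5 × 10^-4.
E = 0 − (RT/nF) ln Q = −((8.314×330)/(2×96485))(-7.339) = 0.1043 V.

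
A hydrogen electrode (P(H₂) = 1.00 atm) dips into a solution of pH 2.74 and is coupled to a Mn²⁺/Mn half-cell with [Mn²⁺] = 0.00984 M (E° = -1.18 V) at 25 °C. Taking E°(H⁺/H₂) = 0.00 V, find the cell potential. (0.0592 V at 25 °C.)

The hydrogen couple is the cathode, so E°_cell = 1.18 V; n = 2.
[H⁺] = 10^(−2.74) = 0.0018 M, and Q = [Mn²⁺]·P(H₂) / [H⁺]^2 = 2970.
E = E° − (0.0592/2) log Q = 1.18 − (0.0592/2)(3.473) = 1.077 V.

1.08 V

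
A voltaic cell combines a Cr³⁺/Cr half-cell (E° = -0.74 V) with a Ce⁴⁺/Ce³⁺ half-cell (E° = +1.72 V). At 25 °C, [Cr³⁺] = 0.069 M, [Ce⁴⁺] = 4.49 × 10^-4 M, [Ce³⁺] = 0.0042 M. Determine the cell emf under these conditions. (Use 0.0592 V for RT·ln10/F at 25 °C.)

The Ce⁴⁺/Ce³⁺ couple has the higher reduction potential and acts as the cathode, so E°_cell = +1.72 − (-0.74) = 2.46 V.
Balancing electrons gives n = 3; the reaction quotient is Q = [Cr³⁺]·[Ce³⁺]^3/[Ce⁴⁺]^3 = 56.5.
At 25 °C, E = E° − (0.0592/n) log Q = 2.46 − (0.0592/3)(1.752) = 2.460 − 0.035 = 2.425 V.

2.43 V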